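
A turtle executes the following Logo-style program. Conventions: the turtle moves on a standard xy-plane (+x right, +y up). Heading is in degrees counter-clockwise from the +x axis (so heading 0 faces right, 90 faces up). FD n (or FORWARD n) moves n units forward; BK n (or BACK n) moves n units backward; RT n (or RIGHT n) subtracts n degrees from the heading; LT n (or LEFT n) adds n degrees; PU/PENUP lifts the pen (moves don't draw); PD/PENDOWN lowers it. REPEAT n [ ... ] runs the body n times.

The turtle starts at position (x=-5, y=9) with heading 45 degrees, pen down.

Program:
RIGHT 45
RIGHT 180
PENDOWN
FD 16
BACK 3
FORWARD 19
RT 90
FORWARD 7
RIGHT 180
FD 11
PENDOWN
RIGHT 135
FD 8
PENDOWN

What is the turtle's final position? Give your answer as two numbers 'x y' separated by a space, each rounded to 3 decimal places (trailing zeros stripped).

Executing turtle program step by step:
Start: pos=(-5,9), heading=45, pen down
RT 45: heading 45 -> 0
RT 180: heading 0 -> 180
PD: pen down
FD 16: (-5,9) -> (-21,9) [heading=180, draw]
BK 3: (-21,9) -> (-18,9) [heading=180, draw]
FD 19: (-18,9) -> (-37,9) [heading=180, draw]
RT 90: heading 180 -> 90
FD 7: (-37,9) -> (-37,16) [heading=90, draw]
RT 180: heading 90 -> 270
FD 11: (-37,16) -> (-37,5) [heading=270, draw]
PD: pen down
RT 135: heading 270 -> 135
FD 8: (-37,5) -> (-42.657,10.657) [heading=135, draw]
PD: pen down
Final: pos=(-42.657,10.657), heading=135, 6 segment(s) drawn

Answer: -42.657 10.657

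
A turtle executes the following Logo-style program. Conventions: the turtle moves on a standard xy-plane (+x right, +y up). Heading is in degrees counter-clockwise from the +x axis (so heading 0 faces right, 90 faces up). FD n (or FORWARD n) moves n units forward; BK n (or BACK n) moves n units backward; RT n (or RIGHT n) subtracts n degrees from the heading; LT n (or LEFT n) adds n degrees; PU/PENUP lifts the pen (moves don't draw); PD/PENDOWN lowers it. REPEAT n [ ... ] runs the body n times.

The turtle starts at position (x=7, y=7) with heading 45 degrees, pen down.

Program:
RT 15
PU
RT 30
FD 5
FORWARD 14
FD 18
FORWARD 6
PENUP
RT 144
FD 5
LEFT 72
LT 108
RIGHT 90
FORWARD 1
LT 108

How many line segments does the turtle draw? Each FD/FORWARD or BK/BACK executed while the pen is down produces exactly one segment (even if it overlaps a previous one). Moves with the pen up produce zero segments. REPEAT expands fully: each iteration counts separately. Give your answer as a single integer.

Answer: 0

Derivation:
Executing turtle program step by step:
Start: pos=(7,7), heading=45, pen down
RT 15: heading 45 -> 30
PU: pen up
RT 30: heading 30 -> 0
FD 5: (7,7) -> (12,7) [heading=0, move]
FD 14: (12,7) -> (26,7) [heading=0, move]
FD 18: (26,7) -> (44,7) [heading=0, move]
FD 6: (44,7) -> (50,7) [heading=0, move]
PU: pen up
RT 144: heading 0 -> 216
FD 5: (50,7) -> (45.955,4.061) [heading=216, move]
LT 72: heading 216 -> 288
LT 108: heading 288 -> 36
RT 90: heading 36 -> 306
FD 1: (45.955,4.061) -> (46.543,3.252) [heading=306, move]
LT 108: heading 306 -> 54
Final: pos=(46.543,3.252), heading=54, 0 segment(s) drawn
Segments drawn: 0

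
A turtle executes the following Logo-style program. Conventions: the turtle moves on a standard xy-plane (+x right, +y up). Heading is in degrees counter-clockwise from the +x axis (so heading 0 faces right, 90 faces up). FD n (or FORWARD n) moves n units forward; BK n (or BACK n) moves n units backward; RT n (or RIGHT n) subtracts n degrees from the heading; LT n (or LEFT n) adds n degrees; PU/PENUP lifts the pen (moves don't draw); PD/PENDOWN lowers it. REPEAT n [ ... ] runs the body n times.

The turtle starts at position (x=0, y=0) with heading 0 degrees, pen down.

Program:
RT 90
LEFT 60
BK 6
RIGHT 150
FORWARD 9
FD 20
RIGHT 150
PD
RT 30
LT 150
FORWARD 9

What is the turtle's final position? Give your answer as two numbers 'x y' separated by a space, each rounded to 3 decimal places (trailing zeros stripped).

Executing turtle program step by step:
Start: pos=(0,0), heading=0, pen down
RT 90: heading 0 -> 270
LT 60: heading 270 -> 330
BK 6: (0,0) -> (-5.196,3) [heading=330, draw]
RT 150: heading 330 -> 180
FD 9: (-5.196,3) -> (-14.196,3) [heading=180, draw]
FD 20: (-14.196,3) -> (-34.196,3) [heading=180, draw]
RT 150: heading 180 -> 30
PD: pen down
RT 30: heading 30 -> 0
LT 150: heading 0 -> 150
FD 9: (-34.196,3) -> (-41.99,7.5) [heading=150, draw]
Final: pos=(-41.99,7.5), heading=150, 4 segment(s) drawn

Answer: -41.99 7.5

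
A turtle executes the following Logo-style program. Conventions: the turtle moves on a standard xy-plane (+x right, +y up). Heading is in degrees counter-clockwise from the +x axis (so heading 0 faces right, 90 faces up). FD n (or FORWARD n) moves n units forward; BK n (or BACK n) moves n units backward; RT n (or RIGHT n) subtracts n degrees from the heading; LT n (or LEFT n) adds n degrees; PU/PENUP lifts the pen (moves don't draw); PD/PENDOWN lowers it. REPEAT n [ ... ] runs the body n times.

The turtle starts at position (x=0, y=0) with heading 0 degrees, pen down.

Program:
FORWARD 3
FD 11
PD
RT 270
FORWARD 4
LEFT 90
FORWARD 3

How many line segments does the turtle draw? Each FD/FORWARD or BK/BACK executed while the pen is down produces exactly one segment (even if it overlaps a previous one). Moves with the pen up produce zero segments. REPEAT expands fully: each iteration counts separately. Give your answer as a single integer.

Executing turtle program step by step:
Start: pos=(0,0), heading=0, pen down
FD 3: (0,0) -> (3,0) [heading=0, draw]
FD 11: (3,0) -> (14,0) [heading=0, draw]
PD: pen down
RT 270: heading 0 -> 90
FD 4: (14,0) -> (14,4) [heading=90, draw]
LT 90: heading 90 -> 180
FD 3: (14,4) -> (11,4) [heading=180, draw]
Final: pos=(11,4), heading=180, 4 segment(s) drawn
Segments drawn: 4

Answer: 4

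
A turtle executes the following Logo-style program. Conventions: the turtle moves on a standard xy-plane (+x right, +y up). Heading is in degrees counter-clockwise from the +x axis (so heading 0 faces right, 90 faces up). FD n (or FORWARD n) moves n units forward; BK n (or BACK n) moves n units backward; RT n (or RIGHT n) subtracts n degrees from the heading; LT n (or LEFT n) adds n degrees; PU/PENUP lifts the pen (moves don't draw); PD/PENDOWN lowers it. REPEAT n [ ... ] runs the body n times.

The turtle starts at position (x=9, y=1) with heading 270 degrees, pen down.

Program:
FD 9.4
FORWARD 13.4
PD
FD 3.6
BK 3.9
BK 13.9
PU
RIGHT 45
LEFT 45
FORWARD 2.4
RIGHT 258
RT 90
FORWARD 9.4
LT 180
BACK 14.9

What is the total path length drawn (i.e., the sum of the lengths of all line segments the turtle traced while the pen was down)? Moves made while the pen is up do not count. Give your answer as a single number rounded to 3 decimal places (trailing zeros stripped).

Executing turtle program step by step:
Start: pos=(9,1), heading=270, pen down
FD 9.4: (9,1) -> (9,-8.4) [heading=270, draw]
FD 13.4: (9,-8.4) -> (9,-21.8) [heading=270, draw]
PD: pen down
FD 3.6: (9,-21.8) -> (9,-25.4) [heading=270, draw]
BK 3.9: (9,-25.4) -> (9,-21.5) [heading=270, draw]
BK 13.9: (9,-21.5) -> (9,-7.6) [heading=270, draw]
PU: pen up
RT 45: heading 270 -> 225
LT 45: heading 225 -> 270
FD 2.4: (9,-7.6) -> (9,-10) [heading=270, move]
RT 258: heading 270 -> 12
RT 90: heading 12 -> 282
FD 9.4: (9,-10) -> (10.954,-19.195) [heading=282, move]
LT 180: heading 282 -> 102
BK 14.9: (10.954,-19.195) -> (14.052,-33.769) [heading=102, move]
Final: pos=(14.052,-33.769), heading=102, 5 segment(s) drawn

Segment lengths:
  seg 1: (9,1) -> (9,-8.4), length = 9.4
  seg 2: (9,-8.4) -> (9,-21.8), length = 13.4
  seg 3: (9,-21.8) -> (9,-25.4), length = 3.6
  seg 4: (9,-25.4) -> (9,-21.5), length = 3.9
  seg 5: (9,-21.5) -> (9,-7.6), length = 13.9
Total = 44.2

Answer: 44.2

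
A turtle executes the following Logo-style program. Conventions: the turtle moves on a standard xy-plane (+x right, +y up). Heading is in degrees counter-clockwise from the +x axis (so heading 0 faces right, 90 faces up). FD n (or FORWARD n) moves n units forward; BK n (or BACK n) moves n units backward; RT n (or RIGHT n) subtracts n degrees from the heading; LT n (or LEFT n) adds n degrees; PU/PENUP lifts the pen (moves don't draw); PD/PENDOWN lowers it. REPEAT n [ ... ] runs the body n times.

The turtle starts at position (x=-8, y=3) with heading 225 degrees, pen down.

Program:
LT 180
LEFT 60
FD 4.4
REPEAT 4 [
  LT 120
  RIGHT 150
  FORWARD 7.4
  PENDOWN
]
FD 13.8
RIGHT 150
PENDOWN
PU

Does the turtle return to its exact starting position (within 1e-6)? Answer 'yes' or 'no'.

Executing turtle program step by step:
Start: pos=(-8,3), heading=225, pen down
LT 180: heading 225 -> 45
LT 60: heading 45 -> 105
FD 4.4: (-8,3) -> (-9.139,7.25) [heading=105, draw]
REPEAT 4 [
  -- iteration 1/4 --
  LT 120: heading 105 -> 225
  RT 150: heading 225 -> 75
  FD 7.4: (-9.139,7.25) -> (-7.224,14.398) [heading=75, draw]
  PD: pen down
  -- iteration 2/4 --
  LT 120: heading 75 -> 195
  RT 150: heading 195 -> 45
  FD 7.4: (-7.224,14.398) -> (-1.991,19.631) [heading=45, draw]
  PD: pen down
  -- iteration 3/4 --
  LT 120: heading 45 -> 165
  RT 150: heading 165 -> 15
  FD 7.4: (-1.991,19.631) -> (5.157,21.546) [heading=15, draw]
  PD: pen down
  -- iteration 4/4 --
  LT 120: heading 15 -> 135
  RT 150: heading 135 -> 345
  FD 7.4: (5.157,21.546) -> (12.305,19.631) [heading=345, draw]
  PD: pen down
]
FD 13.8: (12.305,19.631) -> (25.635,16.059) [heading=345, draw]
RT 150: heading 345 -> 195
PD: pen down
PU: pen up
Final: pos=(25.635,16.059), heading=195, 6 segment(s) drawn

Start position: (-8, 3)
Final position: (25.635, 16.059)
Distance = 36.081; >= 1e-6 -> NOT closed

Answer: no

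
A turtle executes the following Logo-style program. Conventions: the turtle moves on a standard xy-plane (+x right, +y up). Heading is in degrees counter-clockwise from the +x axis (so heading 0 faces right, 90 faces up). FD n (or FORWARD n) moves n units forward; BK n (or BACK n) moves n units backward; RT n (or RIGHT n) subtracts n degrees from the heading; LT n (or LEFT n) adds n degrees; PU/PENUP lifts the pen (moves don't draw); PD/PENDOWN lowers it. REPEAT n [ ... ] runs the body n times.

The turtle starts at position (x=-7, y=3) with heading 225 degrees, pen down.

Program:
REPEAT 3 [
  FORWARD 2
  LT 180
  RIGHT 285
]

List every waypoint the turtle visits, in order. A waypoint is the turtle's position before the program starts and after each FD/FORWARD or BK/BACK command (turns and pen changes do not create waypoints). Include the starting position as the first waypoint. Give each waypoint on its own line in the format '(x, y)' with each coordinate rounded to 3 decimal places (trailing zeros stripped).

Answer: (-7, 3)
(-8.414, 1.586)
(-9.414, 3.318)
(-7.482, 3.835)

Derivation:
Executing turtle program step by step:
Start: pos=(-7,3), heading=225, pen down
REPEAT 3 [
  -- iteration 1/3 --
  FD 2: (-7,3) -> (-8.414,1.586) [heading=225, draw]
  LT 180: heading 225 -> 45
  RT 285: heading 45 -> 120
  -- iteration 2/3 --
  FD 2: (-8.414,1.586) -> (-9.414,3.318) [heading=120, draw]
  LT 180: heading 120 -> 300
  RT 285: heading 300 -> 15
  -- iteration 3/3 --
  FD 2: (-9.414,3.318) -> (-7.482,3.835) [heading=15, draw]
  LT 180: heading 15 -> 195
  RT 285: heading 195 -> 270
]
Final: pos=(-7.482,3.835), heading=270, 3 segment(s) drawn
Waypoints (4 total):
(-7, 3)
(-8.414, 1.586)
(-9.414, 3.318)
(-7.482, 3.835)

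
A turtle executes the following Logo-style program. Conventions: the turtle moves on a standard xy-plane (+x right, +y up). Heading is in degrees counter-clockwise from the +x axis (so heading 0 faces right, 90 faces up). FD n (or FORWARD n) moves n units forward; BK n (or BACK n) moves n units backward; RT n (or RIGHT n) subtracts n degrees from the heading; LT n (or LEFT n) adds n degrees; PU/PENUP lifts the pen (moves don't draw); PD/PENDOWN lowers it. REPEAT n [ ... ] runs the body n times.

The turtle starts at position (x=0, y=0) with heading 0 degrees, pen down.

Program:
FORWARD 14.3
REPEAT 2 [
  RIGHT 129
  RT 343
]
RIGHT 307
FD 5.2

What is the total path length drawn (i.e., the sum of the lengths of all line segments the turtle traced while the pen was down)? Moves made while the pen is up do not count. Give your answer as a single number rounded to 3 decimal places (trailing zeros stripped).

Executing turtle program step by step:
Start: pos=(0,0), heading=0, pen down
FD 14.3: (0,0) -> (14.3,0) [heading=0, draw]
REPEAT 2 [
  -- iteration 1/2 --
  RT 129: heading 0 -> 231
  RT 343: heading 231 -> 248
  -- iteration 2/2 --
  RT 129: heading 248 -> 119
  RT 343: heading 119 -> 136
]
RT 307: heading 136 -> 189
FD 5.2: (14.3,0) -> (9.164,-0.813) [heading=189, draw]
Final: pos=(9.164,-0.813), heading=189, 2 segment(s) drawn

Segment lengths:
  seg 1: (0,0) -> (14.3,0), length = 14.3
  seg 2: (14.3,0) -> (9.164,-0.813), length = 5.2
Total = 19.5

Answer: 19.5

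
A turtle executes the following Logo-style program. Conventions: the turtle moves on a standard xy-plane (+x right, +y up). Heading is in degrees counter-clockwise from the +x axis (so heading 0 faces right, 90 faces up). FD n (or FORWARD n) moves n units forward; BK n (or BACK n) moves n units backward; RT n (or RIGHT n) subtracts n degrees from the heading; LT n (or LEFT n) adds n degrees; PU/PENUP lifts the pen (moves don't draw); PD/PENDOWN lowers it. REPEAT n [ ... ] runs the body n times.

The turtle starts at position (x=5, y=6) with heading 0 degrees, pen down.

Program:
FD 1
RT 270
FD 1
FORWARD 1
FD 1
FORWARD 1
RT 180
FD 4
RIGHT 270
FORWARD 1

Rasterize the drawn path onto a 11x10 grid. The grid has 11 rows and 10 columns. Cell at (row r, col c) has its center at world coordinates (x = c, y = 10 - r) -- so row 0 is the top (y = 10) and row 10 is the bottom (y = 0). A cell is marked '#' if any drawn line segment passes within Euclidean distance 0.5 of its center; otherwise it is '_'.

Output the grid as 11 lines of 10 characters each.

Answer: ______#___
______#___
______#___
______#___
_____###__
__________
__________
__________
__________
__________
__________

Derivation:
Segment 0: (5,6) -> (6,6)
Segment 1: (6,6) -> (6,7)
Segment 2: (6,7) -> (6,8)
Segment 3: (6,8) -> (6,9)
Segment 4: (6,9) -> (6,10)
Segment 5: (6,10) -> (6,6)
Segment 6: (6,6) -> (7,6)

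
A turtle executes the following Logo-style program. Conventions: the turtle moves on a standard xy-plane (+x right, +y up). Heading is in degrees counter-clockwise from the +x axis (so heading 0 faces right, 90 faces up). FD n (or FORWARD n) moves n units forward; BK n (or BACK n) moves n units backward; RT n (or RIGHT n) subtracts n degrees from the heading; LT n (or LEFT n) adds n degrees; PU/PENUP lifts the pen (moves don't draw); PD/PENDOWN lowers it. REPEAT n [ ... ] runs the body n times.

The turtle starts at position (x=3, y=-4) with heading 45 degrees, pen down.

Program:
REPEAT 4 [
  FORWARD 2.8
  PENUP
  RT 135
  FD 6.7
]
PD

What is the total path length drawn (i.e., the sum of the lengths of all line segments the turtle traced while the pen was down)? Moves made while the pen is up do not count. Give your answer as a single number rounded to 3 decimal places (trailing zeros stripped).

Executing turtle program step by step:
Start: pos=(3,-4), heading=45, pen down
REPEAT 4 [
  -- iteration 1/4 --
  FD 2.8: (3,-4) -> (4.98,-2.02) [heading=45, draw]
  PU: pen up
  RT 135: heading 45 -> 270
  FD 6.7: (4.98,-2.02) -> (4.98,-8.72) [heading=270, move]
  -- iteration 2/4 --
  FD 2.8: (4.98,-8.72) -> (4.98,-11.52) [heading=270, move]
  PU: pen up
  RT 135: heading 270 -> 135
  FD 6.7: (4.98,-11.52) -> (0.242,-6.782) [heading=135, move]
  -- iteration 3/4 --
  FD 2.8: (0.242,-6.782) -> (-1.738,-4.803) [heading=135, move]
  PU: pen up
  RT 135: heading 135 -> 0
  FD 6.7: (-1.738,-4.803) -> (4.962,-4.803) [heading=0, move]
  -- iteration 4/4 --
  FD 2.8: (4.962,-4.803) -> (7.762,-4.803) [heading=0, move]
  PU: pen up
  RT 135: heading 0 -> 225
  FD 6.7: (7.762,-4.803) -> (3.025,-9.54) [heading=225, move]
]
PD: pen down
Final: pos=(3.025,-9.54), heading=225, 1 segment(s) drawn

Segment lengths:
  seg 1: (3,-4) -> (4.98,-2.02), length = 2.8
Total = 2.8

Answer: 2.8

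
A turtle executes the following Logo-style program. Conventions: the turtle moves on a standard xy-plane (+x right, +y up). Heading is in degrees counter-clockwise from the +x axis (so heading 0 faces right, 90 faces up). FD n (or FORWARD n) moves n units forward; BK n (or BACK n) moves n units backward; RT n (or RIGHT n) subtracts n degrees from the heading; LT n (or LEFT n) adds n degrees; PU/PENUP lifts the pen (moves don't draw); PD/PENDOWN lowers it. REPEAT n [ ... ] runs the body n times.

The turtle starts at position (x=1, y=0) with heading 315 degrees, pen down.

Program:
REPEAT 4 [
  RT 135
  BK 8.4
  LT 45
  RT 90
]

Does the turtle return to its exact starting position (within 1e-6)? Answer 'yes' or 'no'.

Executing turtle program step by step:
Start: pos=(1,0), heading=315, pen down
REPEAT 4 [
  -- iteration 1/4 --
  RT 135: heading 315 -> 180
  BK 8.4: (1,0) -> (9.4,0) [heading=180, draw]
  LT 45: heading 180 -> 225
  RT 90: heading 225 -> 135
  -- iteration 2/4 --
  RT 135: heading 135 -> 0
  BK 8.4: (9.4,0) -> (1,0) [heading=0, draw]
  LT 45: heading 0 -> 45
  RT 90: heading 45 -> 315
  -- iteration 3/4 --
  RT 135: heading 315 -> 180
  BK 8.4: (1,0) -> (9.4,0) [heading=180, draw]
  LT 45: heading 180 -> 225
  RT 90: heading 225 -> 135
  -- iteration 4/4 --
  RT 135: heading 135 -> 0
  BK 8.4: (9.4,0) -> (1,0) [heading=0, draw]
  LT 45: heading 0 -> 45
  RT 90: heading 45 -> 315
]
Final: pos=(1,0), heading=315, 4 segment(s) drawn

Start position: (1, 0)
Final position: (1, 0)
Distance = 0; < 1e-6 -> CLOSED

Answer: yes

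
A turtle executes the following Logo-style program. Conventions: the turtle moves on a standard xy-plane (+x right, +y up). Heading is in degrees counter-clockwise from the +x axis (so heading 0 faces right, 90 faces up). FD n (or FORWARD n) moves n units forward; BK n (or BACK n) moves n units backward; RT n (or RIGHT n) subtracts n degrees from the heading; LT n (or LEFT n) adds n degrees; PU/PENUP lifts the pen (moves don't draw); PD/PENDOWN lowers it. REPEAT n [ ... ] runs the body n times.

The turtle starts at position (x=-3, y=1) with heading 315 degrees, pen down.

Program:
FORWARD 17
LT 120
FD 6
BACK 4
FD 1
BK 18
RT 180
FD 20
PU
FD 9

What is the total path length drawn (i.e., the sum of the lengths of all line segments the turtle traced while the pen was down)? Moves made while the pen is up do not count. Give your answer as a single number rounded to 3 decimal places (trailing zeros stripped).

Answer: 66

Derivation:
Executing turtle program step by step:
Start: pos=(-3,1), heading=315, pen down
FD 17: (-3,1) -> (9.021,-11.021) [heading=315, draw]
LT 120: heading 315 -> 75
FD 6: (9.021,-11.021) -> (10.574,-5.225) [heading=75, draw]
BK 4: (10.574,-5.225) -> (9.538,-9.089) [heading=75, draw]
FD 1: (9.538,-9.089) -> (9.797,-8.123) [heading=75, draw]
BK 18: (9.797,-8.123) -> (5.139,-25.51) [heading=75, draw]
RT 180: heading 75 -> 255
FD 20: (5.139,-25.51) -> (-0.038,-44.828) [heading=255, draw]
PU: pen up
FD 9: (-0.038,-44.828) -> (-2.367,-53.522) [heading=255, move]
Final: pos=(-2.367,-53.522), heading=255, 6 segment(s) drawn

Segment lengths:
  seg 1: (-3,1) -> (9.021,-11.021), length = 17
  seg 2: (9.021,-11.021) -> (10.574,-5.225), length = 6
  seg 3: (10.574,-5.225) -> (9.538,-9.089), length = 4
  seg 4: (9.538,-9.089) -> (9.797,-8.123), length = 1
  seg 5: (9.797,-8.123) -> (5.139,-25.51), length = 18
  seg 6: (5.139,-25.51) -> (-0.038,-44.828), length = 20
Total = 66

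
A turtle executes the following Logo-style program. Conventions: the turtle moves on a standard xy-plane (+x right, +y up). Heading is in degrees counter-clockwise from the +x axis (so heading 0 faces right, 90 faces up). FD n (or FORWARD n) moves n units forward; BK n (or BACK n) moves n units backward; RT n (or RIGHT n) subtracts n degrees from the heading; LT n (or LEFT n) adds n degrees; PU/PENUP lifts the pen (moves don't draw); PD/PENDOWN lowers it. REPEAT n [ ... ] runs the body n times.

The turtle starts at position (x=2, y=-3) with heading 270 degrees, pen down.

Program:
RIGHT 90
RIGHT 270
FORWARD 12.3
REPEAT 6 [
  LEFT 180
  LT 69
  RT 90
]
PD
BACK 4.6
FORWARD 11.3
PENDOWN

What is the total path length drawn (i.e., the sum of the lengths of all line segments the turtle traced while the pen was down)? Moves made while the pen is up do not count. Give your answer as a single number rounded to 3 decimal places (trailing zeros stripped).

Answer: 28.2

Derivation:
Executing turtle program step by step:
Start: pos=(2,-3), heading=270, pen down
RT 90: heading 270 -> 180
RT 270: heading 180 -> 270
FD 12.3: (2,-3) -> (2,-15.3) [heading=270, draw]
REPEAT 6 [
  -- iteration 1/6 --
  LT 180: heading 270 -> 90
  LT 69: heading 90 -> 159
  RT 90: heading 159 -> 69
  -- iteration 2/6 --
  LT 180: heading 69 -> 249
  LT 69: heading 249 -> 318
  RT 90: heading 318 -> 228
  -- iteration 3/6 --
  LT 180: heading 228 -> 48
  LT 69: heading 48 -> 117
  RT 90: heading 117 -> 27
  -- iteration 4/6 --
  LT 180: heading 27 -> 207
  LT 69: heading 207 -> 276
  RT 90: heading 276 -> 186
  -- iteration 5/6 --
  LT 180: heading 186 -> 6
  LT 69: heading 6 -> 75
  RT 90: heading 75 -> 345
  -- iteration 6/6 --
  LT 180: heading 345 -> 165
  LT 69: heading 165 -> 234
  RT 90: heading 234 -> 144
]
PD: pen down
BK 4.6: (2,-15.3) -> (5.721,-18.004) [heading=144, draw]
FD 11.3: (5.721,-18.004) -> (-3.42,-11.362) [heading=144, draw]
PD: pen down
Final: pos=(-3.42,-11.362), heading=144, 3 segment(s) drawn

Segment lengths:
  seg 1: (2,-3) -> (2,-15.3), length = 12.3
  seg 2: (2,-15.3) -> (5.721,-18.004), length = 4.6
  seg 3: (5.721,-18.004) -> (-3.42,-11.362), length = 11.3
Total = 28.2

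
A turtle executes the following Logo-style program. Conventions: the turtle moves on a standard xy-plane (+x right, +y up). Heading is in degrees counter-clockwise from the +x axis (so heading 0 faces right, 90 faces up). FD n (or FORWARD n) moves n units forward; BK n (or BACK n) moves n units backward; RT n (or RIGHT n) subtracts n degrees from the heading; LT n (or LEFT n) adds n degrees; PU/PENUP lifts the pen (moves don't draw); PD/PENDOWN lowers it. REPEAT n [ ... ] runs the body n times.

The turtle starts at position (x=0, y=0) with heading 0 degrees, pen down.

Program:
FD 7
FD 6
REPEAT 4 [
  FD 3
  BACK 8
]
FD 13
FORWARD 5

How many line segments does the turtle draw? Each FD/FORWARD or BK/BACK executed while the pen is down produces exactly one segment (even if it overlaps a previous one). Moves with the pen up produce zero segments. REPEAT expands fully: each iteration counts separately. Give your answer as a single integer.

Answer: 12

Derivation:
Executing turtle program step by step:
Start: pos=(0,0), heading=0, pen down
FD 7: (0,0) -> (7,0) [heading=0, draw]
FD 6: (7,0) -> (13,0) [heading=0, draw]
REPEAT 4 [
  -- iteration 1/4 --
  FD 3: (13,0) -> (16,0) [heading=0, draw]
  BK 8: (16,0) -> (8,0) [heading=0, draw]
  -- iteration 2/4 --
  FD 3: (8,0) -> (11,0) [heading=0, draw]
  BK 8: (11,0) -> (3,0) [heading=0, draw]
  -- iteration 3/4 --
  FD 3: (3,0) -> (6,0) [heading=0, draw]
  BK 8: (6,0) -> (-2,0) [heading=0, draw]
  -- iteration 4/4 --
  FD 3: (-2,0) -> (1,0) [heading=0, draw]
  BK 8: (1,0) -> (-7,0) [heading=0, draw]
]
FD 13: (-7,0) -> (6,0) [heading=0, draw]
FD 5: (6,0) -> (11,0) [heading=0, draw]
Final: pos=(11,0), heading=0, 12 segment(s) drawn
Segments drawn: 12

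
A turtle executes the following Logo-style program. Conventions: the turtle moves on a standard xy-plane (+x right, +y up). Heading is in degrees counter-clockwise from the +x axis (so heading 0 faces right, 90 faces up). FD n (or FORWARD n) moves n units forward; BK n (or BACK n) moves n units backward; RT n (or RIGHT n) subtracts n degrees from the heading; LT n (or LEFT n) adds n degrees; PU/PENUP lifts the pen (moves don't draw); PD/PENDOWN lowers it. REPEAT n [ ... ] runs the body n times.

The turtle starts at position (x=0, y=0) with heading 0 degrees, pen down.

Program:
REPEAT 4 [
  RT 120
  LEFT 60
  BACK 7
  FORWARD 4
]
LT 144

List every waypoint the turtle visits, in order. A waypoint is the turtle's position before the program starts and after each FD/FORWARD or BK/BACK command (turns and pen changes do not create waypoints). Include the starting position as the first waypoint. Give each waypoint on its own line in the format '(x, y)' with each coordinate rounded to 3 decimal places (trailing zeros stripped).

Answer: (0, 0)
(-3.5, 6.062)
(-1.5, 2.598)
(2, 8.66)
(0, 5.196)
(7, 5.196)
(3, 5.196)
(6.5, -0.866)
(4.5, 2.598)

Derivation:
Executing turtle program step by step:
Start: pos=(0,0), heading=0, pen down
REPEAT 4 [
  -- iteration 1/4 --
  RT 120: heading 0 -> 240
  LT 60: heading 240 -> 300
  BK 7: (0,0) -> (-3.5,6.062) [heading=300, draw]
  FD 4: (-3.5,6.062) -> (-1.5,2.598) [heading=300, draw]
  -- iteration 2/4 --
  RT 120: heading 300 -> 180
  LT 60: heading 180 -> 240
  BK 7: (-1.5,2.598) -> (2,8.66) [heading=240, draw]
  FD 4: (2,8.66) -> (0,5.196) [heading=240, draw]
  -- iteration 3/4 --
  RT 120: heading 240 -> 120
  LT 60: heading 120 -> 180
  BK 7: (0,5.196) -> (7,5.196) [heading=180, draw]
  FD 4: (7,5.196) -> (3,5.196) [heading=180, draw]
  -- iteration 4/4 --
  RT 120: heading 180 -> 60
  LT 60: heading 60 -> 120
  BK 7: (3,5.196) -> (6.5,-0.866) [heading=120, draw]
  FD 4: (6.5,-0.866) -> (4.5,2.598) [heading=120, draw]
]
LT 144: heading 120 -> 264
Final: pos=(4.5,2.598), heading=264, 8 segment(s) drawn
Waypoints (9 total):
(0, 0)
(-3.5, 6.062)
(-1.5, 2.598)
(2, 8.66)
(0, 5.196)
(7, 5.196)
(3, 5.196)
(6.5, -0.866)
(4.5, 2.598)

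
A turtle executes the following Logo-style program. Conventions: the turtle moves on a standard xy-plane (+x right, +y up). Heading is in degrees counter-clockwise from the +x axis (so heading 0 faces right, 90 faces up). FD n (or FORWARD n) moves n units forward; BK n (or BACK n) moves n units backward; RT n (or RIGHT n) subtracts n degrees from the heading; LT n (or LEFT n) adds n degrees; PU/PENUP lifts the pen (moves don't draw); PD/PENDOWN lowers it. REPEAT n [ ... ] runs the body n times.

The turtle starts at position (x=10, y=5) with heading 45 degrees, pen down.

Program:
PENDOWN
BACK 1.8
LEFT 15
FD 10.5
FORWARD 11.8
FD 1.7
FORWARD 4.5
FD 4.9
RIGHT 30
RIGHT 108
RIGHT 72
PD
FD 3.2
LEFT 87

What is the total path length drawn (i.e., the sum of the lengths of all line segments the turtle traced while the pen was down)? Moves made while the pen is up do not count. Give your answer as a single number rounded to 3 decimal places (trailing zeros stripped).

Executing turtle program step by step:
Start: pos=(10,5), heading=45, pen down
PD: pen down
BK 1.8: (10,5) -> (8.727,3.727) [heading=45, draw]
LT 15: heading 45 -> 60
FD 10.5: (8.727,3.727) -> (13.977,12.82) [heading=60, draw]
FD 11.8: (13.977,12.82) -> (19.877,23.04) [heading=60, draw]
FD 1.7: (19.877,23.04) -> (20.727,24.512) [heading=60, draw]
FD 4.5: (20.727,24.512) -> (22.977,28.409) [heading=60, draw]
FD 4.9: (22.977,28.409) -> (25.427,32.652) [heading=60, draw]
RT 30: heading 60 -> 30
RT 108: heading 30 -> 282
RT 72: heading 282 -> 210
PD: pen down
FD 3.2: (25.427,32.652) -> (22.656,31.052) [heading=210, draw]
LT 87: heading 210 -> 297
Final: pos=(22.656,31.052), heading=297, 7 segment(s) drawn

Segment lengths:
  seg 1: (10,5) -> (8.727,3.727), length = 1.8
  seg 2: (8.727,3.727) -> (13.977,12.82), length = 10.5
  seg 3: (13.977,12.82) -> (19.877,23.04), length = 11.8
  seg 4: (19.877,23.04) -> (20.727,24.512), length = 1.7
  seg 5: (20.727,24.512) -> (22.977,28.409), length = 4.5
  seg 6: (22.977,28.409) -> (25.427,32.652), length = 4.9
  seg 7: (25.427,32.652) -> (22.656,31.052), length = 3.2
Total = 38.4

Answer: 38.4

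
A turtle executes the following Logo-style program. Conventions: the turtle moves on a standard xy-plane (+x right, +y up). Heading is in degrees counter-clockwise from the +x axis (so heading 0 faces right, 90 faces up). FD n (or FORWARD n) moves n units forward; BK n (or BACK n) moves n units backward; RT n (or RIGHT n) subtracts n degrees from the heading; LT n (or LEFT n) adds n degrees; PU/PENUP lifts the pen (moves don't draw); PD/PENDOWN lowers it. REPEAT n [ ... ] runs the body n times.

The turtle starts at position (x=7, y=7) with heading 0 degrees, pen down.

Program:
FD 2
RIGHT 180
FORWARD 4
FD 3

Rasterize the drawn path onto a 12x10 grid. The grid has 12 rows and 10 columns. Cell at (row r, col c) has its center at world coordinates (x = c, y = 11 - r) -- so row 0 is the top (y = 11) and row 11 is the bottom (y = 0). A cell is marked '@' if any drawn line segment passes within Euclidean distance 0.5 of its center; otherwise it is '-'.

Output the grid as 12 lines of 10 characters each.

Answer: ----------
----------
----------
----------
--@@@@@@@@
----------
----------
----------
----------
----------
----------
----------

Derivation:
Segment 0: (7,7) -> (9,7)
Segment 1: (9,7) -> (5,7)
Segment 2: (5,7) -> (2,7)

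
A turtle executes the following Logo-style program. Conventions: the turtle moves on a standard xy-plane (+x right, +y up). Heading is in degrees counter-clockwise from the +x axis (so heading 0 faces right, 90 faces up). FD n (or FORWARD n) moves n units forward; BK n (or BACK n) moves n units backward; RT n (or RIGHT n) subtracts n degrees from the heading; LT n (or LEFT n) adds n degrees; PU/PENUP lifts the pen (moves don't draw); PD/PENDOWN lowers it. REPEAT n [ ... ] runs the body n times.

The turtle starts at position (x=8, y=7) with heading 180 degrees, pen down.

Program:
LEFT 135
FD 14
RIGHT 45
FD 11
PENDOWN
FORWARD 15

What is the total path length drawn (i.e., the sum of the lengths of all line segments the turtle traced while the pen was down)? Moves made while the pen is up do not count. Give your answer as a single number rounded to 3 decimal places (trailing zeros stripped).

Executing turtle program step by step:
Start: pos=(8,7), heading=180, pen down
LT 135: heading 180 -> 315
FD 14: (8,7) -> (17.899,-2.899) [heading=315, draw]
RT 45: heading 315 -> 270
FD 11: (17.899,-2.899) -> (17.899,-13.899) [heading=270, draw]
PD: pen down
FD 15: (17.899,-13.899) -> (17.899,-28.899) [heading=270, draw]
Final: pos=(17.899,-28.899), heading=270, 3 segment(s) drawn

Segment lengths:
  seg 1: (8,7) -> (17.899,-2.899), length = 14
  seg 2: (17.899,-2.899) -> (17.899,-13.899), length = 11
  seg 3: (17.899,-13.899) -> (17.899,-28.899), length = 15
Total = 40

Answer: 40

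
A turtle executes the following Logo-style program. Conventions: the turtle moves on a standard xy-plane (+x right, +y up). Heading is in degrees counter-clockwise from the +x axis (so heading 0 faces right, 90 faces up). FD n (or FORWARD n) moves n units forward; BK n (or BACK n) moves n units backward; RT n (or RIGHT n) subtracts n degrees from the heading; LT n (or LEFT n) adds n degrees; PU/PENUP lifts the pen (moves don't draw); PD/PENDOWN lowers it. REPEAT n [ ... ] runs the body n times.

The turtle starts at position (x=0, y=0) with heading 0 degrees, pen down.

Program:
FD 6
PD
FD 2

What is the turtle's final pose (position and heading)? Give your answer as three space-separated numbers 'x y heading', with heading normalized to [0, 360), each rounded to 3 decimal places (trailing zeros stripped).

Executing turtle program step by step:
Start: pos=(0,0), heading=0, pen down
FD 6: (0,0) -> (6,0) [heading=0, draw]
PD: pen down
FD 2: (6,0) -> (8,0) [heading=0, draw]
Final: pos=(8,0), heading=0, 2 segment(s) drawn

Answer: 8 0 0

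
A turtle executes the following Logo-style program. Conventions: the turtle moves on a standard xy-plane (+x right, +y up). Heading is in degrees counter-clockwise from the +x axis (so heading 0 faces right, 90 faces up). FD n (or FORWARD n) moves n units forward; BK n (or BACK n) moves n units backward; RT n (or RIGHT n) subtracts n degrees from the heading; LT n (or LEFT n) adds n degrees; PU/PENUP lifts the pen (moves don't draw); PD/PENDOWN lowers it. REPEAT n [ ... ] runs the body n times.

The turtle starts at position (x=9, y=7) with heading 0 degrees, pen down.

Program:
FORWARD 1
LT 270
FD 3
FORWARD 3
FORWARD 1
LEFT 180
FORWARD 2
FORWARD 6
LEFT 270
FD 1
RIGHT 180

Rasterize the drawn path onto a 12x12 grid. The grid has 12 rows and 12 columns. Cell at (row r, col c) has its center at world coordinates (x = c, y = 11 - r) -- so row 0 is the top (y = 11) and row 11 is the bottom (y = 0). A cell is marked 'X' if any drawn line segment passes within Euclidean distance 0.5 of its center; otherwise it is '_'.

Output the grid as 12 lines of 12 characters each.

Segment 0: (9,7) -> (10,7)
Segment 1: (10,7) -> (10,4)
Segment 2: (10,4) -> (10,1)
Segment 3: (10,1) -> (10,0)
Segment 4: (10,0) -> (10,2)
Segment 5: (10,2) -> (10,8)
Segment 6: (10,8) -> (11,8)

Answer: ____________
____________
____________
__________XX
_________XX_
__________X_
__________X_
__________X_
__________X_
__________X_
__________X_
__________X_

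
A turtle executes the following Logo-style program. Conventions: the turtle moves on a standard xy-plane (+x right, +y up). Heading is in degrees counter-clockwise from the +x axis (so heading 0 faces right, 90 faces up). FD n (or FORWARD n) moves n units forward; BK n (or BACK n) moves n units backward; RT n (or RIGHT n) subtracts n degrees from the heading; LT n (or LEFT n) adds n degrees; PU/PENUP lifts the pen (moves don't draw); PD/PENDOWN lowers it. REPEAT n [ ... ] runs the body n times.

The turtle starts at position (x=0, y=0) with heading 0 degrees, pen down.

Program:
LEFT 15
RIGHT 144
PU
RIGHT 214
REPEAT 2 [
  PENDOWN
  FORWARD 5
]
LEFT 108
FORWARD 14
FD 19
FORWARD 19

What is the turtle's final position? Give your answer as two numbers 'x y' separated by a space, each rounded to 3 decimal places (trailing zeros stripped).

Executing turtle program step by step:
Start: pos=(0,0), heading=0, pen down
LT 15: heading 0 -> 15
RT 144: heading 15 -> 231
PU: pen up
RT 214: heading 231 -> 17
REPEAT 2 [
  -- iteration 1/2 --
  PD: pen down
  FD 5: (0,0) -> (4.782,1.462) [heading=17, draw]
  -- iteration 2/2 --
  PD: pen down
  FD 5: (4.782,1.462) -> (9.563,2.924) [heading=17, draw]
]
LT 108: heading 17 -> 125
FD 14: (9.563,2.924) -> (1.533,14.392) [heading=125, draw]
FD 19: (1.533,14.392) -> (-9.365,29.956) [heading=125, draw]
FD 19: (-9.365,29.956) -> (-20.263,45.52) [heading=125, draw]
Final: pos=(-20.263,45.52), heading=125, 5 segment(s) drawn

Answer: -20.263 45.52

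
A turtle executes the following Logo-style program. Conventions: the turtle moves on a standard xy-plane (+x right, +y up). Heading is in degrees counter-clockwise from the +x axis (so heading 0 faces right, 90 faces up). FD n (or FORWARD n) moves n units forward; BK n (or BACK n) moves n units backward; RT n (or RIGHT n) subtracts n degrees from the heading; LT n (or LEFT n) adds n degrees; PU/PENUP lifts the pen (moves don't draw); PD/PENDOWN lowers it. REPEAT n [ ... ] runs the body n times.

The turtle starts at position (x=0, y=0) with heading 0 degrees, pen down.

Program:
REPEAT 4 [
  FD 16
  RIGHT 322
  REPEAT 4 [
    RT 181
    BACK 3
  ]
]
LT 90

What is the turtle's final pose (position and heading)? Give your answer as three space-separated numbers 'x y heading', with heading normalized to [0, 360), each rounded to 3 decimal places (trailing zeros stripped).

Answer: 31.6 39.453 226

Derivation:
Executing turtle program step by step:
Start: pos=(0,0), heading=0, pen down
REPEAT 4 [
  -- iteration 1/4 --
  FD 16: (0,0) -> (16,0) [heading=0, draw]
  RT 322: heading 0 -> 38
  REPEAT 4 [
    -- iteration 1/4 --
    RT 181: heading 38 -> 217
    BK 3: (16,0) -> (18.396,1.805) [heading=217, draw]
    -- iteration 2/4 --
    RT 181: heading 217 -> 36
    BK 3: (18.396,1.805) -> (15.969,0.042) [heading=36, draw]
    -- iteration 3/4 --
    RT 181: heading 36 -> 215
    BK 3: (15.969,0.042) -> (18.426,1.763) [heading=215, draw]
    -- iteration 4/4 --
    RT 181: heading 215 -> 34
    BK 3: (18.426,1.763) -> (15.939,0.085) [heading=34, draw]
  ]
  -- iteration 2/4 --
  FD 16: (15.939,0.085) -> (29.204,9.032) [heading=34, draw]
  RT 322: heading 34 -> 72
  REPEAT 4 [
    -- iteration 1/4 --
    RT 181: heading 72 -> 251
    BK 3: (29.204,9.032) -> (30.181,11.869) [heading=251, draw]
    -- iteration 2/4 --
    RT 181: heading 251 -> 70
    BK 3: (30.181,11.869) -> (29.154,9.05) [heading=70, draw]
    -- iteration 3/4 --
    RT 181: heading 70 -> 249
    BK 3: (29.154,9.05) -> (30.23,11.851) [heading=249, draw]
    -- iteration 4/4 --
    RT 181: heading 249 -> 68
    BK 3: (30.23,11.851) -> (29.106,9.069) [heading=68, draw]
  ]
  -- iteration 3/4 --
  FD 16: (29.106,9.069) -> (35.099,23.904) [heading=68, draw]
  RT 322: heading 68 -> 106
  REPEAT 4 [
    -- iteration 1/4 --
    RT 181: heading 106 -> 285
    BK 3: (35.099,23.904) -> (34.323,26.802) [heading=285, draw]
    -- iteration 2/4 --
    RT 181: heading 285 -> 104
    BK 3: (34.323,26.802) -> (35.049,23.891) [heading=104, draw]
    -- iteration 3/4 --
    RT 181: heading 104 -> 283
    BK 3: (35.049,23.891) -> (34.374,26.814) [heading=283, draw]
    -- iteration 4/4 --
    RT 181: heading 283 -> 102
    BK 3: (34.374,26.814) -> (34.998,23.879) [heading=102, draw]
  ]
  -- iteration 4/4 --
  FD 16: (34.998,23.879) -> (31.671,39.53) [heading=102, draw]
  RT 322: heading 102 -> 140
  REPEAT 4 [
    -- iteration 1/4 --
    RT 181: heading 140 -> 319
    BK 3: (31.671,39.53) -> (29.407,41.498) [heading=319, draw]
    -- iteration 2/4 --
    RT 181: heading 319 -> 138
    BK 3: (29.407,41.498) -> (31.636,39.491) [heading=138, draw]
    -- iteration 3/4 --
    RT 181: heading 138 -> 317
    BK 3: (31.636,39.491) -> (29.442,41.537) [heading=317, draw]
    -- iteration 4/4 --
    RT 181: heading 317 -> 136
    BK 3: (29.442,41.537) -> (31.6,39.453) [heading=136, draw]
  ]
]
LT 90: heading 136 -> 226
Final: pos=(31.6,39.453), heading=226, 20 segment(s) drawn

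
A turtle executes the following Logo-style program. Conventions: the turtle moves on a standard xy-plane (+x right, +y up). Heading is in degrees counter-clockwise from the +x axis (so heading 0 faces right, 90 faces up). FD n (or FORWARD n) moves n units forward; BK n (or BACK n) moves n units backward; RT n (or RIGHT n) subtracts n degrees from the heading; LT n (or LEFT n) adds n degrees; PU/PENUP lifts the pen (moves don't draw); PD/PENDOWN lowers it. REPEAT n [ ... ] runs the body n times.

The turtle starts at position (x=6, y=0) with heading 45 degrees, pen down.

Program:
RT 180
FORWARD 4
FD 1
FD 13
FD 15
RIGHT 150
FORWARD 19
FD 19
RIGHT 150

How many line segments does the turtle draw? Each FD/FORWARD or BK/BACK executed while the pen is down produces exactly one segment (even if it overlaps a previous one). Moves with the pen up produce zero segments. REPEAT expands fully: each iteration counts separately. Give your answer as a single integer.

Answer: 6

Derivation:
Executing turtle program step by step:
Start: pos=(6,0), heading=45, pen down
RT 180: heading 45 -> 225
FD 4: (6,0) -> (3.172,-2.828) [heading=225, draw]
FD 1: (3.172,-2.828) -> (2.464,-3.536) [heading=225, draw]
FD 13: (2.464,-3.536) -> (-6.728,-12.728) [heading=225, draw]
FD 15: (-6.728,-12.728) -> (-17.335,-23.335) [heading=225, draw]
RT 150: heading 225 -> 75
FD 19: (-17.335,-23.335) -> (-12.417,-4.982) [heading=75, draw]
FD 19: (-12.417,-4.982) -> (-7.499,13.371) [heading=75, draw]
RT 150: heading 75 -> 285
Final: pos=(-7.499,13.371), heading=285, 6 segment(s) drawn
Segments drawn: 6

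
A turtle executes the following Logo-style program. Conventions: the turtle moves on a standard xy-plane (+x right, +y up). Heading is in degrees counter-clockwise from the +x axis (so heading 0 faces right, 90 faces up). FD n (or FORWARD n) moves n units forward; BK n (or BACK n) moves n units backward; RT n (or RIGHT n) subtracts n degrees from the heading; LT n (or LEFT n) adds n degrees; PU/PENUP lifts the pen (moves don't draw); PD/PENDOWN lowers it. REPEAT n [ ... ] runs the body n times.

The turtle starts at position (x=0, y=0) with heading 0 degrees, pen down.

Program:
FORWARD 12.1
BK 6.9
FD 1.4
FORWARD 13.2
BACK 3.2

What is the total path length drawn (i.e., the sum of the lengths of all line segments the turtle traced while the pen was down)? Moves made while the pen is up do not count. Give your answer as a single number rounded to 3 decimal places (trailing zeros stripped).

Answer: 36.8

Derivation:
Executing turtle program step by step:
Start: pos=(0,0), heading=0, pen down
FD 12.1: (0,0) -> (12.1,0) [heading=0, draw]
BK 6.9: (12.1,0) -> (5.2,0) [heading=0, draw]
FD 1.4: (5.2,0) -> (6.6,0) [heading=0, draw]
FD 13.2: (6.6,0) -> (19.8,0) [heading=0, draw]
BK 3.2: (19.8,0) -> (16.6,0) [heading=0, draw]
Final: pos=(16.6,0), heading=0, 5 segment(s) drawn

Segment lengths:
  seg 1: (0,0) -> (12.1,0), length = 12.1
  seg 2: (12.1,0) -> (5.2,0), length = 6.9
  seg 3: (5.2,0) -> (6.6,0), length = 1.4
  seg 4: (6.6,0) -> (19.8,0), length = 13.2
  seg 5: (19.8,0) -> (16.6,0), length = 3.2
Total = 36.8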